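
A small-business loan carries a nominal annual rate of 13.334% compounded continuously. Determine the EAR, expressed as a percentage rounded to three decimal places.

14.264%

With continuous compounding, EAR = e^0.13334 − 1.
e^0.13334 = 1.142638, so EAR = 0.142638 = 14.264%.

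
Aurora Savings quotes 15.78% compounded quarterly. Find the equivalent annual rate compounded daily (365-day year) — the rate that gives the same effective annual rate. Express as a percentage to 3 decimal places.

EAR = (1 + 0.1578/4)^4 − 1 = 0.167386.
Solve (1 + r/365)^365 = 1.167386: r/365 = 1.167386^(1/365) − 1 = 0.000424, so r = 0.154800 = 15.480%.

15.480%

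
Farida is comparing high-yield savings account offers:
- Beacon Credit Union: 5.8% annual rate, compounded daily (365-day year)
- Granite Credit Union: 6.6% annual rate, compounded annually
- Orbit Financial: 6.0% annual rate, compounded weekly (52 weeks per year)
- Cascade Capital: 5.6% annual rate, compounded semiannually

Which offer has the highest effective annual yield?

Beacon Credit Union: (1 + 0.058/365)^365 − 1 = 5.971%
Granite Credit Union: compounded annually, EAR = 6.600%
Orbit Financial: (1 + 0.060/52)^52 − 1 = 6.180%
Cascade Capital: (1 + 0.056/2)^2 − 1 = 5.678%
The highest effective annual rate is Granite Credit Union at 6.600%.

Granite Credit Union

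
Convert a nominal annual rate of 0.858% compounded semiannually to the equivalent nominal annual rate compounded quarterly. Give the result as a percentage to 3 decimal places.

EAR = (1 + 0.00858/2)^2 − 1 = 0.008598.
Solve (1 + r/4)^4 = 1.008598: r/4 = 1.008598^(1/4) − 1 = 0.002143, so r = 0.008571 = 0.857%.

0.857%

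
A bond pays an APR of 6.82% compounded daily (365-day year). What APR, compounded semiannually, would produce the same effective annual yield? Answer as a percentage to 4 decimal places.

EAR = (1 + 0.0682/365)^365 − 1 = 0.070573.
Solve (1 + r/2)^2 = 1.070573: r/2 = 1.070573^(1/2) − 1 = 0.034685, so r = 0.069370 = 6.9370%.

6.9370%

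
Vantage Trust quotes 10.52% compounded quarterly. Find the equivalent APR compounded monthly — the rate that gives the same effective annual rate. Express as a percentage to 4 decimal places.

10.4291%

EAR = (1 + 0.1052/4)^4 − 1 = 0.109423.
Solve (1 + r/12)^12 = 1.109423: r/12 = 1.109423^(1/12) − 1 = 0.008691, so r = 0.104291 = 10.4291%.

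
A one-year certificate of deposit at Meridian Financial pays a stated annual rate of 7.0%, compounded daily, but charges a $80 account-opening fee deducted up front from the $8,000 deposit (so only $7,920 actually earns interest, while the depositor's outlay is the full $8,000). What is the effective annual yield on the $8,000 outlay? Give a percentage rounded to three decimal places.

Value after one year: 7,920 × (1 + 0.070/365)^365 = 7,920 × 1.072501 = $8,494.21.
Effective yield on the $8,000 outlay: 8,494.21 / 8,000 − 1 = 0.061776 = 6.178%.

6.178%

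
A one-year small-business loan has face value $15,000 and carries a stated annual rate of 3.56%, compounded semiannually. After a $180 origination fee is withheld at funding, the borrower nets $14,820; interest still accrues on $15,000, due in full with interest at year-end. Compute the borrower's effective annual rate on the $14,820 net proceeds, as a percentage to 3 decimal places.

4.850%

Amount owed after one year: 15,000 × (1 + 0.0356/2)^2 = 15,000 × 1.035917 = $15,538.75.
Effective rate on net proceeds: 15,538.75 / 14,820 − 1 = 0.048499 = 4.850%.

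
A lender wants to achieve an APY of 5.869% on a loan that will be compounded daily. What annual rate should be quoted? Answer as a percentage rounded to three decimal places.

(1 + r/365)^365 − 1 = 0.05869, so 1 + r/365 = 1.05869^(1/365).
r/365 = 0.000156, so r = 0.057037 = 5.704%.

5.704%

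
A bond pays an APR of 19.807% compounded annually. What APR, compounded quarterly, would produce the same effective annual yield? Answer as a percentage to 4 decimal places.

18.4856%

Compounded annually, EAR = nominal = 0.198070.
Solve (1 + r/4)^4 = 1.198070: r/4 = 1.198070^(1/4) − 1 = 0.046214, so r = 0.184856 = 18.4856%.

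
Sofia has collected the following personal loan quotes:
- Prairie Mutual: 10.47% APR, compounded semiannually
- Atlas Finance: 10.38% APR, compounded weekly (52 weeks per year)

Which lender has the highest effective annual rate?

Atlas Finance

Prairie Mutual: (1 + 0.1047/2)^2 − 1 = 10.744%
Atlas Finance: (1 + 0.1038/52)^52 − 1 = 10.926%
The highest effective annual rate is Atlas Finance at 10.926%.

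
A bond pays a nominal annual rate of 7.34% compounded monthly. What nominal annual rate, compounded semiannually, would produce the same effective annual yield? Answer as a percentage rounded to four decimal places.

7.4532%

EAR = (1 + 0.0734/12)^12 − 1 = 0.075920.
Solve (1 + r/2)^2 = 1.075920: r/2 = 1.075920^(1/2) − 1 = 0.037266, so r = 0.074532 = 7.4532%.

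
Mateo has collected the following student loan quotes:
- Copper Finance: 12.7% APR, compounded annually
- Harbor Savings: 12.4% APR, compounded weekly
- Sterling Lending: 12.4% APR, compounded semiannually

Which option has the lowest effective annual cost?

Copper Finance: compounded annually, EAR = 12.700%
Harbor Savings: (1 + 0.124/52)^52 − 1 = 13.185%
Sterling Lending: (1 + 0.124/2)^2 − 1 = 12.784%
The lowest effective annual rate is Copper Finance at 12.700%.

Copper Finance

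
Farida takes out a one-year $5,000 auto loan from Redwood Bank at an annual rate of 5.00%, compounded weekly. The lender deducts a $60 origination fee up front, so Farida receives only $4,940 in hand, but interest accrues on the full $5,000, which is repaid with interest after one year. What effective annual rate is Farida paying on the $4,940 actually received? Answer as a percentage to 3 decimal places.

6.401%

Amount owed after one year: 5,000 × (1 + 0.0500/52)^52 = 5,000 × 1.051246 = $5,256.23.
Effective rate on net proceeds: 5,256.23 / 4,940 − 1 = 0.064014 = 6.401%.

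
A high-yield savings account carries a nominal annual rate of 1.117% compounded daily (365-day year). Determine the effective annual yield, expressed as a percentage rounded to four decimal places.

1.1232%

EAR = (1 + 0.01117/365)^365 − 1.
= 1.011232 − 1 = 1.1232%.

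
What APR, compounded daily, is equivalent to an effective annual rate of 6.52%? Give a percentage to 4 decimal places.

(1 + r/365)^365 − 1 = 0.0652, so 1 + r/365 = 1.0652^(1/365).
r/365 = 0.000173, so r = 0.063168 = 6.3168%.

6.3168%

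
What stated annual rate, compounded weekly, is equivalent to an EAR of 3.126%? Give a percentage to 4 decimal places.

3.0790%

(1 + r/52)^52 − 1 = 0.03126, so 1 + r/52 = 1.03126^(1/52).
r/52 = 0.000592, so r = 0.030790 = 3.0790%.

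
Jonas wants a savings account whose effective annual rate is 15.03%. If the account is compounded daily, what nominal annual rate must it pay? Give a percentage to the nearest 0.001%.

14.005%

(1 + r/365)^365 − 1 = 0.1503, so 1 + r/365 = 1.1503^(1/365).
r/365 = 0.000384, so r = 0.140050 = 14.005%.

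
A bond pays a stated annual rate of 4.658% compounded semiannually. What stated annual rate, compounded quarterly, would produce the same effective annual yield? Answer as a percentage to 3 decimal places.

EAR = (1 + 0.04658/2)^2 − 1 = 0.047122.
Solve (1 + r/4)^4 = 1.047122: r/4 = 1.047122^(1/4) − 1 = 0.011578, so r = 0.046312 = 4.631%.

4.631%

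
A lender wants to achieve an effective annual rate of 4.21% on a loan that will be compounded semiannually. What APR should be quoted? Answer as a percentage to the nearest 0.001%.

4.167%

(1 + r/2)^2 − 1 = 0.0421, so 1 + r/2 = 1.0421^(1/2).
r/2 = 0.020833, so r = 0.041666 = 4.167%.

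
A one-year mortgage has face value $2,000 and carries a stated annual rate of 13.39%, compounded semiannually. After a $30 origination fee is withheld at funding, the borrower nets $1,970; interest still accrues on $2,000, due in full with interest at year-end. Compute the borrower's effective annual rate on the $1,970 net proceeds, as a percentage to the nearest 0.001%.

15.572%

Amount owed after one year: 2,000 × (1 + 0.1339/2)^2 = 2,000 × 1.138382 = $2,276.76.
Effective rate on net proceeds: 2,276.76 / 1,970 − 1 = 0.155718 = 15.572%.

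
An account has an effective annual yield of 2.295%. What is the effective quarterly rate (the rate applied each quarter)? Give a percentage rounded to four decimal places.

The per-quarter rate i satisfies (1 + i)^4 = 1 + 0.02295.
i = 1.02295^(1/4) − 1 = 0.0056888 = 0.5689%.

0.5689%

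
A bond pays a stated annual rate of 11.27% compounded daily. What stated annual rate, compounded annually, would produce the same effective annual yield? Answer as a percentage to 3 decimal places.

EAR = (1 + 0.1127/365)^365 − 1 = 0.119277.
Compounded annually, the equivalent nominal rate is the EAR itself: 11.928%.

11.928%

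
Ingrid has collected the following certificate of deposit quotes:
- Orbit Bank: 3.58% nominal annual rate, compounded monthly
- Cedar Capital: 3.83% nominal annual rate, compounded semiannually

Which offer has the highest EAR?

Orbit Bank: (1 + 0.0358/12)^12 − 1 = 3.639%
Cedar Capital: (1 + 0.0383/2)^2 − 1 = 3.867%
The highest effective annual rate is Cedar Capital at 3.867%.

Cedar Capital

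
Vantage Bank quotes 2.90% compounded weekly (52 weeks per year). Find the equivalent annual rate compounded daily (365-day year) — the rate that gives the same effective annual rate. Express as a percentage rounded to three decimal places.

2.899%

EAR = (1 + 0.0290/52)^52 − 1 = 0.029416.
Solve (1 + r/365)^365 = 1.029416: r/365 = 1.029416^(1/365) − 1 = 0.000079, so r = 0.028993 = 2.899%.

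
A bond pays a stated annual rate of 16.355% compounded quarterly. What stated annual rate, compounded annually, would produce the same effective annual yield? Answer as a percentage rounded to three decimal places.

EAR = (1 + 0.16355/4)^4 − 1 = 0.173857.
Compounded annually, the equivalent nominal rate is the EAR itself: 17.386%.

17.386%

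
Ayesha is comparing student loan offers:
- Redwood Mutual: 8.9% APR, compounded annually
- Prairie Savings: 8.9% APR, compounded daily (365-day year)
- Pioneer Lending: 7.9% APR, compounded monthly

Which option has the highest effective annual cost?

Prairie Savings

Redwood Mutual: compounded annually, EAR = 8.900%
Prairie Savings: (1 + 0.089/365)^365 − 1 = 9.307%
Pioneer Lending: (1 + 0.079/12)^12 − 1 = 8.192%
The highest effective annual rate is Prairie Savings at 9.307%.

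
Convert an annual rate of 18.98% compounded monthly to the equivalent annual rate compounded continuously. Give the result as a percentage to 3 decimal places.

EAR = (1 + 0.1898/12)^12 − 1 = 0.207213.
Equivalent continuous rate: r = ln(1 + 0.207213) = 0.188315 = 18.831%.

18.831%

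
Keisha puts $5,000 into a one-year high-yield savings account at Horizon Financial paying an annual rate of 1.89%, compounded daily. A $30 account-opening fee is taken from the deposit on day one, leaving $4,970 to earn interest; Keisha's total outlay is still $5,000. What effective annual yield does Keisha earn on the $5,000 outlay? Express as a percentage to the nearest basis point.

1.30%

Value after one year: 4,970 × (1 + 0.0189/365)^365 = 4,970 × 1.019079 = $5,064.82.
Effective yield on the $5,000 outlay: 5,064.82 / 5,000 − 1 = 0.012965 = 1.30%.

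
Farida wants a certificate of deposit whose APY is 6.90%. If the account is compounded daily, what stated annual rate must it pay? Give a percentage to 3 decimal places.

6.673%

(1 + r/365)^365 − 1 = 0.0690, so 1 + r/365 = 1.0690^(1/365).
r/365 = 0.000183, so r = 0.066730 = 6.673%.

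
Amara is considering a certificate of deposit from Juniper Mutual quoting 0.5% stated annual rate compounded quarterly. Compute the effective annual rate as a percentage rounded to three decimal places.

EAR = (1 + 0.005/4)^4 − 1.
= 1.005009 − 1 = 0.501%.

0.501%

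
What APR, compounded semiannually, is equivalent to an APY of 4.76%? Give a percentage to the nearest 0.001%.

4.705%

(1 + r/2)^2 − 1 = 0.0476, so 1 + r/2 = 1.0476^(1/2).
r/2 = 0.023523, so r = 0.047047 = 4.705%.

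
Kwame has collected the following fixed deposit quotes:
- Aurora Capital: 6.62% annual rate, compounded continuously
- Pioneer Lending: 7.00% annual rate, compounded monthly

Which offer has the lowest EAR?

Aurora Capital

Aurora Capital: e^0.0662 − 1 = 6.844%
Pioneer Lending: (1 + 0.0700/12)^12 − 1 = 7.229%
The lowest effective annual rate is Aurora Capital at 6.844%.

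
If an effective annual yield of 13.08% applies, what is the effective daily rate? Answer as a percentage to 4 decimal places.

The per-day rate i satisfies (1 + i)^365 = 1 + 0.1308.
i = 1.1308^(1/365) − 1 = 0.0003368 = 0.0337%.

0.0337%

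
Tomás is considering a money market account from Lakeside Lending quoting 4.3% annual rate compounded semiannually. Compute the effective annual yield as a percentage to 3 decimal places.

EAR = (1 + 0.043/2)^2 − 1.
= (1 + 0.021500)^2 − 1 = 1.043462 − 1 = 4.346%.

4.346%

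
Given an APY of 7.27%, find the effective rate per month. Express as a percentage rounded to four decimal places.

The per-month rate i satisfies (1 + i)^12 = 1 + 0.0727.
i = 1.0727^(1/12) − 1 = 0.0058654 = 0.5865%.

0.5865%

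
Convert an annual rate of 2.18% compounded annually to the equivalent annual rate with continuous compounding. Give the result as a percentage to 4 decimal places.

Compounded annually, EAR = nominal = 0.021800.
Equivalent continuous rate: r = ln(1 + 0.021800) = 0.021566 = 2.1566%.

2.1566%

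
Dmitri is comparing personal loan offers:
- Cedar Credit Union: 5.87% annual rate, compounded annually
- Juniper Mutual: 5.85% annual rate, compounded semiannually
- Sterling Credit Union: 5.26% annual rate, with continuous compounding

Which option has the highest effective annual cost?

Juniper Mutual

Cedar Credit Union: compounded annually, EAR = 5.870%
Juniper Mutual: (1 + 0.0585/2)^2 − 1 = 5.936%
Sterling Credit Union: e^0.0526 − 1 = 5.401%
The highest effective annual rate is Juniper Mutual at 5.936%.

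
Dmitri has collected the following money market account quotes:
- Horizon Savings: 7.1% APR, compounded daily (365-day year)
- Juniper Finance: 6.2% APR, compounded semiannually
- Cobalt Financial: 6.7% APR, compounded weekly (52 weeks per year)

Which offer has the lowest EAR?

Horizon Savings: (1 + 0.071/365)^365 − 1 = 7.357%
Juniper Finance: (1 + 0.062/2)^2 − 1 = 6.296%
Cobalt Financial: (1 + 0.067/52)^52 − 1 = 6.925%
The lowest effective annual rate is Juniper Finance at 6.296%.

Juniper Finance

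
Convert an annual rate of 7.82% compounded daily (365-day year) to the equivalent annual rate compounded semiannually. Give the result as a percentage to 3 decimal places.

7.974%

EAR = (1 + 0.0782/365)^365 − 1 = 0.081330.
Solve (1 + r/2)^2 = 1.081330: r/2 = 1.081330^(1/2) − 1 = 0.039870, so r = 0.079740 = 7.974%.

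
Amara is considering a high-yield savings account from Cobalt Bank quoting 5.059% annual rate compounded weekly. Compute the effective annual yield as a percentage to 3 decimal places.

EAR = (1 + 0.05059/52)^52 − 1.
= (1 + 0.000973)^52 − 1 = 1.051866 − 1 = 5.187%.

5.187%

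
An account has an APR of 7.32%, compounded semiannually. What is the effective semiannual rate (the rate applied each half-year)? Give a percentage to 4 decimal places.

3.6600%

With a nominal annual rate compounded semiannually, the periodic rate is the nominal rate divided by 2.
i = 0.0732 / 2 = 0.0366000 = 3.6600%.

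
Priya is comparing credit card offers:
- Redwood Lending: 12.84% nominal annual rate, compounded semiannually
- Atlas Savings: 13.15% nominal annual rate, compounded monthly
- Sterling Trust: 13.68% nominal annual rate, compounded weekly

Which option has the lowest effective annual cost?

Redwood Lending

Redwood Lending: (1 + 0.1284/2)^2 − 1 = 13.252%
Atlas Savings: (1 + 0.1315/12)^12 − 1 = 13.972%
Sterling Trust: (1 + 0.1368/52)^52 − 1 = 14.639%
The lowest effective annual rate is Redwood Lending at 13.252%.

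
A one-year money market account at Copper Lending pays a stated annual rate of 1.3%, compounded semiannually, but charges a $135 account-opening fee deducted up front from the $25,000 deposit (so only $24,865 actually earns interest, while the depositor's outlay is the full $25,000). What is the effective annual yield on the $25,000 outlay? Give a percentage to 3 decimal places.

Value after one year: 24,865 × (1 + 0.013/2)^2 = 24,865 × 1.013042 = $25,189.30.
Effective yield on the $25,000 outlay: 25,189.30 / 25,000 − 1 = 0.007572 = 0.757%.

0.757%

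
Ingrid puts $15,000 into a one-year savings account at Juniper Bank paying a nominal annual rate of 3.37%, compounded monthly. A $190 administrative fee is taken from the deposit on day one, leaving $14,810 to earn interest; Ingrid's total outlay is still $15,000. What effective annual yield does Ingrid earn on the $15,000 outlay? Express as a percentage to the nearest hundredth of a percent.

Value after one year: 14,810 × (1 + 0.0337/12)^12 = 14,810 × 1.034225 = $15,316.88.
Effective yield on the $15,000 outlay: 15,316.88 / 15,000 − 1 = 0.021125 = 2.11%.

2.11%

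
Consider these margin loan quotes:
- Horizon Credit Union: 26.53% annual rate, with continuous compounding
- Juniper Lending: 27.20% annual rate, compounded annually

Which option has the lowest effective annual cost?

Horizon Credit Union: e^0.2653 − 1 = 30.382%
Juniper Lending: compounded annually, EAR = 27.200%
The lowest effective annual rate is Juniper Lending at 27.200%.

Juniper Lending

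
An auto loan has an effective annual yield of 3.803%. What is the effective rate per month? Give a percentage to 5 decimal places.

0.31152%

The per-month rate i satisfies (1 + i)^12 = 1 + 0.03803.
i = 1.03803^(1/12) − 1 = 0.0031152 = 0.31152%.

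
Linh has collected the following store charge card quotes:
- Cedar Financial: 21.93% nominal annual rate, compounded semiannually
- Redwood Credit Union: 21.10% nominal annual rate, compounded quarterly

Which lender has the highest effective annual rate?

Cedar Financial: (1 + 0.2193/2)^2 − 1 = 23.132%
Redwood Credit Union: (1 + 0.2110/4)^4 − 1 = 22.829%
The highest effective annual rate is Cedar Financial at 23.132%.

Cedar Financial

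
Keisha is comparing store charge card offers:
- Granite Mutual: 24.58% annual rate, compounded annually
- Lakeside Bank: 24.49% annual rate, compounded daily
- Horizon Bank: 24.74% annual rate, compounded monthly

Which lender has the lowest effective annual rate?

Granite Mutual: compounded annually, EAR = 24.580%
Lakeside Bank: (1 + 0.2449/365)^365 − 1 = 27.739%
Horizon Bank: (1 + 0.2474/12)^12 − 1 = 27.747%
The lowest effective annual rate is Granite Mutual at 24.580%.

Granite Mutual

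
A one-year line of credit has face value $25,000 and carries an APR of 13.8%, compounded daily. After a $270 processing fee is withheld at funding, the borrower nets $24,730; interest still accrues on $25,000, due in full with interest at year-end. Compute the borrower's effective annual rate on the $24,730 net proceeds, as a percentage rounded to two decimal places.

16.05%

Amount owed after one year: 25,000 × (1 + 0.138/365)^365 = 25,000 × 1.147946 = $28,698.64.
Effective rate on net proceeds: 28,698.64 / 24,730 − 1 = 0.160479 = 16.05%.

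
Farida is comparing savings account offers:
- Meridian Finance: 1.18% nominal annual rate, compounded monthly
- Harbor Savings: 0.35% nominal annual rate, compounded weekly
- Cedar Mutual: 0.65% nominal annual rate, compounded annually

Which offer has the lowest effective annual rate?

Harbor Savings

Meridian Finance: (1 + 0.0118/12)^12 − 1 = 1.186%
Harbor Savings: (1 + 0.0035/52)^52 − 1 = 0.351%
Cedar Mutual: compounded annually, EAR = 0.650%
The lowest effective annual rate is Harbor Savings at 0.351%.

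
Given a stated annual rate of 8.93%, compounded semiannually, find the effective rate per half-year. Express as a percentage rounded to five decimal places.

With a nominal annual rate compounded semiannually, the periodic rate is the nominal rate divided by 2.
i = 0.0893 / 2 = 0.0446500 = 4.46500%.

4.46500%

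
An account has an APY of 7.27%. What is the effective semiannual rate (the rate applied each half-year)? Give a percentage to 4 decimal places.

The per-half-year rate i satisfies (1 + i)^2 = 1 + 0.0727.
i = 1.0727^(1/2) − 1 = 0.0357123 = 3.5712%.

3.5712%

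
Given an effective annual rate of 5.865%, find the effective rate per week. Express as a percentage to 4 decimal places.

The per-week rate i satisfies (1 + i)^52 = 1 + 0.05865.
i = 1.05865^(1/52) − 1 = 0.0010966 = 0.1097%.

0.1097%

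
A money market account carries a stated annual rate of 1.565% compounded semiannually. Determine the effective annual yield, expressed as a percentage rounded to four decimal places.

EAR = (1 + 0.01565/2)^2 − 1.
= (1 + 0.007825)^2 − 1 = 1.015711 − 1 = 1.5711%.

1.5711%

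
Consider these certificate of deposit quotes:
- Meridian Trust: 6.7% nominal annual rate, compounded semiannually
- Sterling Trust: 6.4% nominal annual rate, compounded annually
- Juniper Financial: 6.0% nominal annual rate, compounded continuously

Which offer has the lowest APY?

Juniper Financial

Meridian Trust: (1 + 0.067/2)^2 − 1 = 6.812%
Sterling Trust: compounded annually, EAR = 6.400%
Juniper Financial: e^0.060 − 1 = 6.184%
The lowest effective annual rate is Juniper Financial at 6.184%.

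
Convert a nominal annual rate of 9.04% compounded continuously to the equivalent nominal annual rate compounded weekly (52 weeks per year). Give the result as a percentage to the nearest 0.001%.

EAR under continuous compounding: e^0.0904 − 1 = 0.094612.
Solve (1 + r/52)^52 = 1.094612: r/52 = 1.094612^(1/52) − 1 = 0.001740, so r = 0.090479 = 9.048%.

9.048%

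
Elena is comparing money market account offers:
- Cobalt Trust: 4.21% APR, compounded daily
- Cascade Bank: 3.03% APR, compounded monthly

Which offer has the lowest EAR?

Cascade Bank

Cobalt Trust: (1 + 0.0421/365)^365 − 1 = 4.300%
Cascade Bank: (1 + 0.0303/12)^12 − 1 = 3.072%
The lowest effective annual rate is Cascade Bank at 3.072%.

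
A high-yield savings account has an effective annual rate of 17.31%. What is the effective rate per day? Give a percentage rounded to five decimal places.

The per-day rate i satisfies (1 + i)^365 = 1 + 0.1731.
i = 1.1731^(1/365) − 1 = 0.0004375 = 0.04375%.

0.04375%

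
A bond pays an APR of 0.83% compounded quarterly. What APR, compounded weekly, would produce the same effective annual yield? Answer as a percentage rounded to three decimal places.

EAR = (1 + 0.0083/4)^4 − 1 = 0.008326.
Solve (1 + r/52)^52 = 1.008326: r/52 = 1.008326^(1/52) − 1 = 0.000159, so r = 0.008292 = 0.829%.

0.829%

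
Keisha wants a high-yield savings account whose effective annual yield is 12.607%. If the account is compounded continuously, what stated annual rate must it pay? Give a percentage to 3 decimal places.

11.873%

Continuous: nominal r satisfies e^r − 1 = 0.12607.
r = ln(1 + 0.12607) = ln(1.12607) = 0.118734 = 11.873%.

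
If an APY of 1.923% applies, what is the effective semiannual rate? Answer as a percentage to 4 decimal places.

The per-half-year rate i satisfies (1 + i)^2 = 1 + 0.01923.
i = 1.01923^(1/2) − 1 = 0.0095692 = 0.9569%.

0.9569%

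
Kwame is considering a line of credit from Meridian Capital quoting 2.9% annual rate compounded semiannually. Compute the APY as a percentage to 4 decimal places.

2.9210%

EAR = (1 + 0.029/2)^2 − 1.
= (1 + 0.014500)^2 − 1 = 1.029210 − 1 = 2.9210%.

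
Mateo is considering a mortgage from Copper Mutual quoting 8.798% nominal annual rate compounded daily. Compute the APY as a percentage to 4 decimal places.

EAR = (1 + 0.08798/365)^365 − 1.
= (1 + 0.000241)^365 − 1 = 1.091955 − 1 = 9.1955%.

9.1955%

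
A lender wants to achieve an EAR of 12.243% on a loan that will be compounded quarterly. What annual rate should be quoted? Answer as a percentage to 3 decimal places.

(1 + r/4)^4 − 1 = 0.12243, so 1 + r/4 = 1.12243^(1/4).
r/4 = 0.029295, so r = 0.117180 = 11.718%.

11.718%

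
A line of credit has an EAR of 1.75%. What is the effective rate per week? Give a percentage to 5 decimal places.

The per-week rate i satisfies (1 + i)^52 = 1 + 0.0175.
i = 1.0175^(1/52) − 1 = 0.0003337 = 0.03337%.

0.03337%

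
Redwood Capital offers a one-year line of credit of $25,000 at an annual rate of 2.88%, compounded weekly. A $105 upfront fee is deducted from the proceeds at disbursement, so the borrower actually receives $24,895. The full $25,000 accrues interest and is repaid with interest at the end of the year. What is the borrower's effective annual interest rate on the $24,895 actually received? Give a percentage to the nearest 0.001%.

Amount owed after one year: 25,000 × (1 + 0.0288/52)^52 = 25,000 × 1.029211 = $25,730.26.
Effective rate on net proceeds: 25,730.26 / 24,895 − 1 = 0.033551 = 3.355%.

3.355%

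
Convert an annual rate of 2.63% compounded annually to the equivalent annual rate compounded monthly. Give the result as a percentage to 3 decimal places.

2.599%

Compounded annually, EAR = nominal = 0.026300.
Solve (1 + r/12)^12 = 1.026300: r/12 = 1.026300^(1/12) − 1 = 0.002166, so r = 0.025988 = 2.599%.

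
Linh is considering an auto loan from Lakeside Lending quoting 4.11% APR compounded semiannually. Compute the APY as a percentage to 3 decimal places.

4.152%

EAR = (1 + 0.0411/2)^2 − 1.
= (1 + 0.020550)^2 − 1 = 1.041522 − 1 = 4.152%.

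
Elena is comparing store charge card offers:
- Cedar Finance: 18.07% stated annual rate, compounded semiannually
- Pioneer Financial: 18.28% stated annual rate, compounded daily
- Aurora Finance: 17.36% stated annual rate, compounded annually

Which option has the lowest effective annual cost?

Aurora Finance

Cedar Finance: (1 + 0.1807/2)^2 − 1 = 18.886%
Pioneer Financial: (1 + 0.1828/365)^365 − 1 = 20.052%
Aurora Finance: compounded annually, EAR = 17.360%
The lowest effective annual rate is Aurora Finance at 17.360%.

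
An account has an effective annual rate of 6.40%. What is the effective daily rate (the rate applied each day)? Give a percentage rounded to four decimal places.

0.0170%

The per-day rate i satisfies (1 + i)^365 = 1 + 0.0640.
i = 1.0640^(1/365) − 1 = 0.0001700 = 0.0170%.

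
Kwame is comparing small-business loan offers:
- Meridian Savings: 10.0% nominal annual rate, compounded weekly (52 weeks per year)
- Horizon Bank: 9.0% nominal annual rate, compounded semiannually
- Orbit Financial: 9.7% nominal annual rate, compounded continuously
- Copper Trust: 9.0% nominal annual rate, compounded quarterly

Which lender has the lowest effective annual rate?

Horizon Bank

Meridian Savings: (1 + 0.100/52)^52 − 1 = 10.506%
Horizon Bank: (1 + 0.090/2)^2 − 1 = 9.202%
Orbit Financial: e^0.097 − 1 = 10.186%
Copper Trust: (1 + 0.090/4)^4 − 1 = 9.308%
The lowest effective annual rate is Horizon Bank at 9.202%.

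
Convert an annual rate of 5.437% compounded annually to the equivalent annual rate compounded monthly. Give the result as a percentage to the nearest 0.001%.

5.306%

Compounded annually, EAR = nominal = 0.054370.
Solve (1 + r/12)^12 = 1.054370: r/12 = 1.054370^(1/12) − 1 = 0.004422, so r = 0.053060 = 5.306%.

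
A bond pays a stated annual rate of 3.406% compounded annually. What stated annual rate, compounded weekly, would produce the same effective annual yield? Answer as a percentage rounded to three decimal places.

Compounded annually, EAR = nominal = 0.034060.
Solve (1 + r/52)^52 = 1.034060: r/52 = 1.034060^(1/52) − 1 = 0.000644, so r = 0.033504 = 3.350%.

3.350%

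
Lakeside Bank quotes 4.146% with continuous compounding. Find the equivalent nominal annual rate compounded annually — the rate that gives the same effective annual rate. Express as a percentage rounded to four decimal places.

4.2331%

EAR under continuous compounding: e^0.04146 − 1 = 0.042331.
Compounded annually, the equivalent nominal rate is the EAR itself: 4.2331%.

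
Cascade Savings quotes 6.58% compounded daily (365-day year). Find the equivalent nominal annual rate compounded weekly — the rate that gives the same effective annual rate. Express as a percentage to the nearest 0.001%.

6.584%

EAR = (1 + 0.0658/365)^365 − 1 = 0.068007.
Solve (1 + r/52)^52 = 1.068007: r/52 = 1.068007^(1/52) − 1 = 0.001266, so r = 0.065836 = 6.584%.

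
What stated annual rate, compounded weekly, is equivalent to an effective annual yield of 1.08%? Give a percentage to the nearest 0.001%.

1.074%

(1 + r/52)^52 − 1 = 0.0108, so 1 + r/52 = 1.0108^(1/52).
r/52 = 0.000207, so r = 0.010743 = 1.074%.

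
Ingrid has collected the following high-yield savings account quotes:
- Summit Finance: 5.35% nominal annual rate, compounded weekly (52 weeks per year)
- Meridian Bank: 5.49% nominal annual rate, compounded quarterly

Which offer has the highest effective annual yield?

Meridian Bank

Summit Finance: (1 + 0.0535/52)^52 − 1 = 5.493%
Meridian Bank: (1 + 0.0549/4)^4 − 1 = 5.604%
The highest effective annual rate is Meridian Bank at 5.604%.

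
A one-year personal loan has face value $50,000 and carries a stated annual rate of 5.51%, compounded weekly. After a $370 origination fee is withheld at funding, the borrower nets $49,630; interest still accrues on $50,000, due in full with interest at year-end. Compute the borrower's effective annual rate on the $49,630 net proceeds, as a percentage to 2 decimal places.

6.45%

Amount owed after one year: 50,000 × (1 + 0.0551/52)^52 = 50,000 × 1.056615 = $52,830.77.
Effective rate on net proceeds: 52,830.77 / 49,630 − 1 = 0.064493 = 6.45%.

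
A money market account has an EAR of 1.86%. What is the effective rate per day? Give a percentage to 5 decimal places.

0.00505%

The per-day rate i satisfies (1 + i)^365 = 1 + 0.0186.
i = 1.0186^(1/365) − 1 = 0.0000505 = 0.00505%.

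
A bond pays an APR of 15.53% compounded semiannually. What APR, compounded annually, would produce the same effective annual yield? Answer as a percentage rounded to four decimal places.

EAR = (1 + 0.1553/2)^2 − 1 = 0.161330.
Compounded annually, the equivalent nominal rate is the EAR itself: 16.1330%.

16.1330%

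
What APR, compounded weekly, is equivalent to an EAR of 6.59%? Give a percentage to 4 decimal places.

6.3859%

(1 + r/52)^52 − 1 = 0.0659, so 1 + r/52 = 1.0659^(1/52).
r/52 = 0.001228, so r = 0.063859 = 6.3859%.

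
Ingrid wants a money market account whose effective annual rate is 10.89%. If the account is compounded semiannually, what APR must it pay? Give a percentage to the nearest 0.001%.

(1 + r/2)^2 − 1 = 0.1089, so 1 + r/2 = 1.1089^(1/2).
r/2 = 0.053043, so r = 0.106086 = 10.609%.

10.609%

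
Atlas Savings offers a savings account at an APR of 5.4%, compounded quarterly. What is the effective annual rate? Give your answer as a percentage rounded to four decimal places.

5.5103%

EAR = (1 + 0.054/4)^4 − 1.
= 1.055103 − 1 = 5.5103%.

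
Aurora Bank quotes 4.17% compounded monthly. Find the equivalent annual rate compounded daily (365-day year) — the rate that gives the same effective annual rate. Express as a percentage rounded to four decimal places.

EAR = (1 + 0.0417/12)^12 − 1 = 0.042506.
Solve (1 + r/365)^365 = 1.042506: r/365 = 1.042506^(1/365) − 1 = 0.000114, so r = 0.041630 = 4.1630%.

4.1630%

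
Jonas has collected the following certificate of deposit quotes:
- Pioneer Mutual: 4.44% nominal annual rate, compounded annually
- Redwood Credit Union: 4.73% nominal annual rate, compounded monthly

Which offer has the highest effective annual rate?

Redwood Credit Union

Pioneer Mutual: compounded annually, EAR = 4.440%
Redwood Credit Union: (1 + 0.0473/12)^12 − 1 = 4.834%
The highest effective annual rate is Redwood Credit Union at 4.834%.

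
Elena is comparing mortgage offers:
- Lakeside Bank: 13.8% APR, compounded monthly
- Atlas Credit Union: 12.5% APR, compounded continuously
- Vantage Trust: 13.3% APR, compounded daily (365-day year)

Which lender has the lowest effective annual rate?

Lakeside Bank: (1 + 0.138/12)^12 − 1 = 14.707%
Atlas Credit Union: e^0.125 − 1 = 13.315%
Vantage Trust: (1 + 0.133/365)^365 − 1 = 14.222%
The lowest effective annual rate is Atlas Credit Union at 13.315%.

Atlas Credit Union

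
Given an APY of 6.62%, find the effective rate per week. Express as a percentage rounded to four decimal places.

The per-week rate i satisfies (1 + i)^52 = 1 + 0.0662.
i = 1.0662^(1/52) − 1 = 0.0012335 = 0.1233%.

0.1233%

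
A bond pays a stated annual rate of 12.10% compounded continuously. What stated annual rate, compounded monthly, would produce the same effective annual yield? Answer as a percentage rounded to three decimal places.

12.161%

EAR under continuous compounding: e^0.1210 − 1 = 0.128625.
Solve (1 + r/12)^12 = 1.128625: r/12 = 1.128625^(1/12) − 1 = 0.010134, so r = 0.121612 = 12.161%.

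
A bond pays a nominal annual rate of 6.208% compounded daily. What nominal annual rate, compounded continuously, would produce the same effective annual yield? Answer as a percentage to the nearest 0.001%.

EAR = (1 + 0.06208/365)^365 − 1 = 0.064042.
Equivalent continuous rate: r = ln(1 + 0.064042) = 0.062075 = 6.207%.

6.207%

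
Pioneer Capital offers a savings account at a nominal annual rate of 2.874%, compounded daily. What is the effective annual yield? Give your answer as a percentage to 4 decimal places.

EAR = (1 + 0.02874/365)^365 − 1.
= (1 + 0.000079)^365 − 1 = 1.029156 − 1 = 2.9156%.

2.9156%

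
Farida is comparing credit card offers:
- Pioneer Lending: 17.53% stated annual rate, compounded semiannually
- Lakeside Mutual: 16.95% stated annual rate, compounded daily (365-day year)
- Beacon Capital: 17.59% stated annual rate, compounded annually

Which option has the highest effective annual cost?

Pioneer Lending: (1 + 0.1753/2)^2 − 1 = 18.298%
Lakeside Mutual: (1 + 0.1695/365)^365 − 1 = 18.467%
Beacon Capital: compounded annually, EAR = 17.590%
The highest effective annual rate is Lakeside Mutual at 18.467%.

Lakeside Mutual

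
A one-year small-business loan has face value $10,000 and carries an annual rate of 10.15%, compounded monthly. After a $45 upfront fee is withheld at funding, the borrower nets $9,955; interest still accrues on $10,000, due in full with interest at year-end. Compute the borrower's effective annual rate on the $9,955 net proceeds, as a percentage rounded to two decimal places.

Amount owed after one year: 10,000 × (1 + 0.1015/12)^12 = 10,000 × 1.106358 = $11,063.58.
Effective rate on net proceeds: 11,063.58 / 9,955 − 1 = 0.111359 = 11.14%.

11.14%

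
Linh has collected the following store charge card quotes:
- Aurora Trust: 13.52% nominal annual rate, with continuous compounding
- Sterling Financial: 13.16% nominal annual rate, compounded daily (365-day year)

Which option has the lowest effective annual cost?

Sterling Financial

Aurora Trust: e^0.1352 − 1 = 14.477%
Sterling Financial: (1 + 0.1316/365)^365 − 1 = 14.062%
The lowest effective annual rate is Sterling Financial at 14.062%.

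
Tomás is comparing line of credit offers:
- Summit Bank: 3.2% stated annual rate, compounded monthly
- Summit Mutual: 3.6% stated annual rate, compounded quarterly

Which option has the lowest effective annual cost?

Summit Bank: (1 + 0.032/12)^12 − 1 = 3.247%
Summit Mutual: (1 + 0.036/4)^4 − 1 = 3.649%
The lowest effective annual rate is Summit Bank at 3.247%.

Summit Bank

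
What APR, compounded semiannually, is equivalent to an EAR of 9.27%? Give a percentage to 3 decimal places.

9.065%

(1 + r/2)^2 − 1 = 0.0927, so 1 + r/2 = 1.0927^(1/2).
r/2 = 0.045323, so r = 0.090646 = 9.065%.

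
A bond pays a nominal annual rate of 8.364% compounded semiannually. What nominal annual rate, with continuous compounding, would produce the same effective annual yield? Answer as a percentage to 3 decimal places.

8.194%

EAR = (1 + 0.08364/2)^2 − 1 = 0.085389.
Equivalent continuous rate: r = ln(1 + 0.085389) = 0.081938 = 8.194%.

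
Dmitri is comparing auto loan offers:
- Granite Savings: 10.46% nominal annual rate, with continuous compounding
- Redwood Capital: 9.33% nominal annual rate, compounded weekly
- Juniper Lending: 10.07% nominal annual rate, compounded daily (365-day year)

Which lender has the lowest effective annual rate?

Granite Savings: e^0.1046 − 1 = 11.027%
Redwood Capital: (1 + 0.0933/52)^52 − 1 = 9.770%
Juniper Lending: (1 + 0.1007/365)^365 − 1 = 10.593%
The lowest effective annual rate is Redwood Capital at 9.770%.

Redwood Capital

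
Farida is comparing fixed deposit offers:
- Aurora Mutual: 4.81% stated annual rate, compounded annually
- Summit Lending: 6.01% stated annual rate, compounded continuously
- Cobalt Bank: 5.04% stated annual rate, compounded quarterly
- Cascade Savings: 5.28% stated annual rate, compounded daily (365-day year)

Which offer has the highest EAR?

Summit Lending

Aurora Mutual: compounded annually, EAR = 4.810%
Summit Lending: e^0.0601 − 1 = 6.194%
Cobalt Bank: (1 + 0.0504/4)^4 − 1 = 5.136%
Cascade Savings: (1 + 0.0528/365)^365 − 1 = 5.421%
The highest effective annual rate is Summit Lending at 6.194%.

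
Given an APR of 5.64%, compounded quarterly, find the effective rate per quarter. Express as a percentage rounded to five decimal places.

1.41000%

With a nominal annual rate compounded quarterly, the periodic rate is the nominal rate divided by 4.
i = 0.0564 / 4 = 0.0141000 = 1.41000%.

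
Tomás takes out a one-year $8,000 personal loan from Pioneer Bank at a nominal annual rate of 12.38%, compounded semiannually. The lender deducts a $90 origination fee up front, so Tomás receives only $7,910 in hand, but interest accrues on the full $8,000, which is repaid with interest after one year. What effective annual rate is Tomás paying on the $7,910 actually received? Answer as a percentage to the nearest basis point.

Amount owed after one year: 8,000 × (1 + 0.1238/2)^2 = 8,000 × 1.127632 = $9,021.05.
Effective rate on net proceeds: 9,021.05 / 7,910 − 1 = 0.140462 = 14.05%.

14.05%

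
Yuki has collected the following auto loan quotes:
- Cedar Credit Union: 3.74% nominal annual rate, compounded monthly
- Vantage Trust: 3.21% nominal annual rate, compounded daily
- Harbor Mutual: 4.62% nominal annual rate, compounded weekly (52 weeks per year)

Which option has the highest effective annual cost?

Harbor Mutual

Cedar Credit Union: (1 + 0.0374/12)^12 − 1 = 3.805%
Vantage Trust: (1 + 0.0321/365)^365 − 1 = 3.262%
Harbor Mutual: (1 + 0.0462/52)^52 − 1 = 4.726%
The highest effective annual rate is Harbor Mutual at 4.726%.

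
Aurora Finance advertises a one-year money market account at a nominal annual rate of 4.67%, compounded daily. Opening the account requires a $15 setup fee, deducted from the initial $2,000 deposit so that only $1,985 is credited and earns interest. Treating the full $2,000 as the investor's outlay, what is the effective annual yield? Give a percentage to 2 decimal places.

3.99%

Value after one year: 1,985 × (1 + 0.0467/365)^365 = 1,985 × 1.047804 = $2,079.89.
Effective yield on the $2,000 outlay: 2,079.89 / 2,000 − 1 = 0.039946 = 3.99%.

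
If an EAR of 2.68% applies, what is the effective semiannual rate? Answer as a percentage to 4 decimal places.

1.3311%

The per-half-year rate i satisfies (1 + i)^2 = 1 + 0.0268.
i = 1.0268^(1/2) − 1 = 0.0133114 = 1.3311%.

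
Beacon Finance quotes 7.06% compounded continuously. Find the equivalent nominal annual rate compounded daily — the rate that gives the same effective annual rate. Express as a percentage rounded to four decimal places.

7.0607%

EAR under continuous compounding: e^0.0706 − 1 = 0.073152.
Solve (1 + r/365)^365 = 1.073152: r/365 = 1.073152^(1/365) − 1 = 0.000193, so r = 0.070607 = 7.0607%.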